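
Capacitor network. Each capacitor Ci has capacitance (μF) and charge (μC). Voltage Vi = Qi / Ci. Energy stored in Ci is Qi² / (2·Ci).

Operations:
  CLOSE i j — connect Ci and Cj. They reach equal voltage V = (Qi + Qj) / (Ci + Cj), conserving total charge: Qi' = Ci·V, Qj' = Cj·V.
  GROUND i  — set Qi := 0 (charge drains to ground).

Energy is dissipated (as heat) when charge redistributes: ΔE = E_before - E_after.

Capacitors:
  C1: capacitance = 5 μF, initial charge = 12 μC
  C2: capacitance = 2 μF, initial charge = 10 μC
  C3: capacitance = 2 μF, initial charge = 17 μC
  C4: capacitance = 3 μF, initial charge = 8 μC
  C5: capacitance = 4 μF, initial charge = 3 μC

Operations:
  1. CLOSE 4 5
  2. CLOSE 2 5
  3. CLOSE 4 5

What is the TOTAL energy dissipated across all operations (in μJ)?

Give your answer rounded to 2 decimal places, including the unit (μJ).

Initial: C1(5μF, Q=12μC, V=2.40V), C2(2μF, Q=10μC, V=5.00V), C3(2μF, Q=17μC, V=8.50V), C4(3μF, Q=8μC, V=2.67V), C5(4μF, Q=3μC, V=0.75V)
Op 1: CLOSE 4-5: Q_total=11.00, C_total=7.00, V=1.57; Q4=4.71, Q5=6.29; dissipated=3.149
Op 2: CLOSE 2-5: Q_total=16.29, C_total=6.00, V=2.71; Q2=5.43, Q5=10.86; dissipated=7.837
Op 3: CLOSE 4-5: Q_total=15.57, C_total=7.00, V=2.22; Q4=6.67, Q5=8.90; dissipated=1.120
Total dissipated: 12.105 μJ

Answer: 12.11 μJ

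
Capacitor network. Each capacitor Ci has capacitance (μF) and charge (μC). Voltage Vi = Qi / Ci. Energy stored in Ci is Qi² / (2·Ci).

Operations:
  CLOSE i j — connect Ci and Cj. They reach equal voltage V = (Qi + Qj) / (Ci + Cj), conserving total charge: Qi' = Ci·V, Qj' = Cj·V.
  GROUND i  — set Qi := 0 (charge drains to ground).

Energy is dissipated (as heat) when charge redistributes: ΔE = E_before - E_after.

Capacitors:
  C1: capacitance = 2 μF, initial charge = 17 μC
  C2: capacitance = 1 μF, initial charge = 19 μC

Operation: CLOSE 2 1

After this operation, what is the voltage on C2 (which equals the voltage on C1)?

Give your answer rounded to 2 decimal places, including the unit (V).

Initial: C1(2μF, Q=17μC, V=8.50V), C2(1μF, Q=19μC, V=19.00V)
Op 1: CLOSE 2-1: Q_total=36.00, C_total=3.00, V=12.00; Q2=12.00, Q1=24.00; dissipated=36.750

Answer: 12.00 V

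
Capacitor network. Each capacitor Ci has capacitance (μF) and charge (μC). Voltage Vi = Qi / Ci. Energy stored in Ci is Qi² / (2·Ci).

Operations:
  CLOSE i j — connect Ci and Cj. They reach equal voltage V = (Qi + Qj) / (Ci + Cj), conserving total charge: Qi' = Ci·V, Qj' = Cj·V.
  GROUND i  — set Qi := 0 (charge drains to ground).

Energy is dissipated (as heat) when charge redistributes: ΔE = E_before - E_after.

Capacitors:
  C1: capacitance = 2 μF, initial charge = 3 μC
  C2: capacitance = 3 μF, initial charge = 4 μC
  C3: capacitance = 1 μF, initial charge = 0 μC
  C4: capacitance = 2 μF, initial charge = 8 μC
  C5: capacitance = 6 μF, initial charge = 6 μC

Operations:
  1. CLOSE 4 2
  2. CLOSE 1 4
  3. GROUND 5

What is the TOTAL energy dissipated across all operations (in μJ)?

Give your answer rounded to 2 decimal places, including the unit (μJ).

Initial: C1(2μF, Q=3μC, V=1.50V), C2(3μF, Q=4μC, V=1.33V), C3(1μF, Q=0μC, V=0.00V), C4(2μF, Q=8μC, V=4.00V), C5(6μF, Q=6μC, V=1.00V)
Op 1: CLOSE 4-2: Q_total=12.00, C_total=5.00, V=2.40; Q4=4.80, Q2=7.20; dissipated=4.267
Op 2: CLOSE 1-4: Q_total=7.80, C_total=4.00, V=1.95; Q1=3.90, Q4=3.90; dissipated=0.405
Op 3: GROUND 5: Q5=0; energy lost=3.000
Total dissipated: 7.672 μJ

Answer: 7.67 μJ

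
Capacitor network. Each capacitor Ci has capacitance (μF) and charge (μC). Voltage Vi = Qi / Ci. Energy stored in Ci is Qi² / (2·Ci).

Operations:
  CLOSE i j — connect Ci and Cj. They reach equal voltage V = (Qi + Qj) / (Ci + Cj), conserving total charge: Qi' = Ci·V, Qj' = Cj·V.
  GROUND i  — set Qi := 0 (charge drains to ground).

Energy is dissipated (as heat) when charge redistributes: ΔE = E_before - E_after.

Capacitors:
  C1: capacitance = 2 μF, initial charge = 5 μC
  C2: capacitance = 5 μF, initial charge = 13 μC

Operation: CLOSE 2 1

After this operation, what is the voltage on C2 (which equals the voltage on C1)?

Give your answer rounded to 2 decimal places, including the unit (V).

Initial: C1(2μF, Q=5μC, V=2.50V), C2(5μF, Q=13μC, V=2.60V)
Op 1: CLOSE 2-1: Q_total=18.00, C_total=7.00, V=2.57; Q2=12.86, Q1=5.14; dissipated=0.007

Answer: 2.57 V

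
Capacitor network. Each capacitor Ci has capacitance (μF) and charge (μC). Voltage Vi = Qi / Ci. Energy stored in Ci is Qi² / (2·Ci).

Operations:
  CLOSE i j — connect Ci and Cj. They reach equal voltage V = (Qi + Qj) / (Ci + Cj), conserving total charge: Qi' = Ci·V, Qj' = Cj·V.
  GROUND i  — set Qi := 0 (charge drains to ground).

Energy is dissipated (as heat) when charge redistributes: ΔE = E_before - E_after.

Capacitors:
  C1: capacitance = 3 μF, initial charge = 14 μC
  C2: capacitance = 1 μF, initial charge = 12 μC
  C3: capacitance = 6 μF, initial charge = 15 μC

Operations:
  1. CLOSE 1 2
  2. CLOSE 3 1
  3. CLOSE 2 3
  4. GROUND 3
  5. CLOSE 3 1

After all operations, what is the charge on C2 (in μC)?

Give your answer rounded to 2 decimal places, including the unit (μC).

Answer: 4.21 μC

Derivation:
Initial: C1(3μF, Q=14μC, V=4.67V), C2(1μF, Q=12μC, V=12.00V), C3(6μF, Q=15μC, V=2.50V)
Op 1: CLOSE 1-2: Q_total=26.00, C_total=4.00, V=6.50; Q1=19.50, Q2=6.50; dissipated=20.167
Op 2: CLOSE 3-1: Q_total=34.50, C_total=9.00, V=3.83; Q3=23.00, Q1=11.50; dissipated=16.000
Op 3: CLOSE 2-3: Q_total=29.50, C_total=7.00, V=4.21; Q2=4.21, Q3=25.29; dissipated=3.048
Op 4: GROUND 3: Q3=0; energy lost=53.281
Op 5: CLOSE 3-1: Q_total=11.50, C_total=9.00, V=1.28; Q3=7.67, Q1=3.83; dissipated=14.694
Final charges: Q1=3.83, Q2=4.21, Q3=7.67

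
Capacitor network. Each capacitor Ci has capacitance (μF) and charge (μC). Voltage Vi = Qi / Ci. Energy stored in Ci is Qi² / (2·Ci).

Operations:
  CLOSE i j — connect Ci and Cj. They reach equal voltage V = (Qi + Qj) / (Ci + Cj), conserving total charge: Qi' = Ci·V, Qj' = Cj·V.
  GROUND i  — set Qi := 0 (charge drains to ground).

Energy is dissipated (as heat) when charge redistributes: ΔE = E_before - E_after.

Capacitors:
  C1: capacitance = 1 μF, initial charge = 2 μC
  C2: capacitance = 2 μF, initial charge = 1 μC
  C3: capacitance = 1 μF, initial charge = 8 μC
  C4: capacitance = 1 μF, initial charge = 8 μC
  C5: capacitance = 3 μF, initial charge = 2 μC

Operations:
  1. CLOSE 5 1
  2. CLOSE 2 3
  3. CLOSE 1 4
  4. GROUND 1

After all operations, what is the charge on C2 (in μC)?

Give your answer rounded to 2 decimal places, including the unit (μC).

Answer: 6.00 μC

Derivation:
Initial: C1(1μF, Q=2μC, V=2.00V), C2(2μF, Q=1μC, V=0.50V), C3(1μF, Q=8μC, V=8.00V), C4(1μF, Q=8μC, V=8.00V), C5(3μF, Q=2μC, V=0.67V)
Op 1: CLOSE 5-1: Q_total=4.00, C_total=4.00, V=1.00; Q5=3.00, Q1=1.00; dissipated=0.667
Op 2: CLOSE 2-3: Q_total=9.00, C_total=3.00, V=3.00; Q2=6.00, Q3=3.00; dissipated=18.750
Op 3: CLOSE 1-4: Q_total=9.00, C_total=2.00, V=4.50; Q1=4.50, Q4=4.50; dissipated=12.250
Op 4: GROUND 1: Q1=0; energy lost=10.125
Final charges: Q1=0.00, Q2=6.00, Q3=3.00, Q4=4.50, Q5=3.00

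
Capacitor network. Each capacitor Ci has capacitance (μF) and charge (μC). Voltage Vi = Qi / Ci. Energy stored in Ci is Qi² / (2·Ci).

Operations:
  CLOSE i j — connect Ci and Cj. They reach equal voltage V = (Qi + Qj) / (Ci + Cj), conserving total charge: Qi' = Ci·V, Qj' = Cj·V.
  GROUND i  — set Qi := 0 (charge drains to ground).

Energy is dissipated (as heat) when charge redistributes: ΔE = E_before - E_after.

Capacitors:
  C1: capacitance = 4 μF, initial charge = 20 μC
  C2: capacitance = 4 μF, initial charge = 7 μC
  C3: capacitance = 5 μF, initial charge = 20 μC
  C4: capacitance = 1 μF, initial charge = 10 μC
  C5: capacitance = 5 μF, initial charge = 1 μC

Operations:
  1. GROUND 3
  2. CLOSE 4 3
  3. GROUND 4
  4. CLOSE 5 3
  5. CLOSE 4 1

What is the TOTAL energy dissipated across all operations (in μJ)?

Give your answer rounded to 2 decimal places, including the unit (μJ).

Answer: 95.74 μJ

Derivation:
Initial: C1(4μF, Q=20μC, V=5.00V), C2(4μF, Q=7μC, V=1.75V), C3(5μF, Q=20μC, V=4.00V), C4(1μF, Q=10μC, V=10.00V), C5(5μF, Q=1μC, V=0.20V)
Op 1: GROUND 3: Q3=0; energy lost=40.000
Op 2: CLOSE 4-3: Q_total=10.00, C_total=6.00, V=1.67; Q4=1.67, Q3=8.33; dissipated=41.667
Op 3: GROUND 4: Q4=0; energy lost=1.389
Op 4: CLOSE 5-3: Q_total=9.33, C_total=10.00, V=0.93; Q5=4.67, Q3=4.67; dissipated=2.689
Op 5: CLOSE 4-1: Q_total=20.00, C_total=5.00, V=4.00; Q4=4.00, Q1=16.00; dissipated=10.000
Total dissipated: 95.744 μJ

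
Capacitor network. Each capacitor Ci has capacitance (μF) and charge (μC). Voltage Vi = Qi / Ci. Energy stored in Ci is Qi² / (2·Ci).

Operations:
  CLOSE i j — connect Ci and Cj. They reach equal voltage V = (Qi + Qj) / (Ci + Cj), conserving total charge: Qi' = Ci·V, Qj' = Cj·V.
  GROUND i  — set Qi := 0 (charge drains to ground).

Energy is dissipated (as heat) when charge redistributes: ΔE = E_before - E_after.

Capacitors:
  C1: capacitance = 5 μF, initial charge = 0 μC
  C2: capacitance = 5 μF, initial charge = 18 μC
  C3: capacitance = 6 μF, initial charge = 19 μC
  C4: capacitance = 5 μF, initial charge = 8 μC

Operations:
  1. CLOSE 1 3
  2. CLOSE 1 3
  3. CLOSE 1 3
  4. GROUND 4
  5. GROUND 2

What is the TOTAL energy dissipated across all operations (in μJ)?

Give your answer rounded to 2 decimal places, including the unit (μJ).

Initial: C1(5μF, Q=0μC, V=0.00V), C2(5μF, Q=18μC, V=3.60V), C3(6μF, Q=19μC, V=3.17V), C4(5μF, Q=8μC, V=1.60V)
Op 1: CLOSE 1-3: Q_total=19.00, C_total=11.00, V=1.73; Q1=8.64, Q3=10.36; dissipated=13.674
Op 2: CLOSE 1-3: Q_total=19.00, C_total=11.00, V=1.73; Q1=8.64, Q3=10.36; dissipated=0.000
Op 3: CLOSE 1-3: Q_total=19.00, C_total=11.00, V=1.73; Q1=8.64, Q3=10.36; dissipated=0.000
Op 4: GROUND 4: Q4=0; energy lost=6.400
Op 5: GROUND 2: Q2=0; energy lost=32.400
Total dissipated: 52.474 μJ

Answer: 52.47 μJ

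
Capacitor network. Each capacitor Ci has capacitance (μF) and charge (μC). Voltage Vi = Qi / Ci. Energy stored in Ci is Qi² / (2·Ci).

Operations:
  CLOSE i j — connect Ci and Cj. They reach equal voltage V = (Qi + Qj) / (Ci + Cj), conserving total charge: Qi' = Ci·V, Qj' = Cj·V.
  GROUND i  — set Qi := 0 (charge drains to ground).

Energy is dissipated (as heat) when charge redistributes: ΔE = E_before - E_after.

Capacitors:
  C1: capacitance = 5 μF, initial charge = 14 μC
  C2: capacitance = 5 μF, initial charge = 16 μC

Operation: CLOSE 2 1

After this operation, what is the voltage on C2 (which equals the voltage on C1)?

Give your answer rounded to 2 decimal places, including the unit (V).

Initial: C1(5μF, Q=14μC, V=2.80V), C2(5μF, Q=16μC, V=3.20V)
Op 1: CLOSE 2-1: Q_total=30.00, C_total=10.00, V=3.00; Q2=15.00, Q1=15.00; dissipated=0.200

Answer: 3.00 V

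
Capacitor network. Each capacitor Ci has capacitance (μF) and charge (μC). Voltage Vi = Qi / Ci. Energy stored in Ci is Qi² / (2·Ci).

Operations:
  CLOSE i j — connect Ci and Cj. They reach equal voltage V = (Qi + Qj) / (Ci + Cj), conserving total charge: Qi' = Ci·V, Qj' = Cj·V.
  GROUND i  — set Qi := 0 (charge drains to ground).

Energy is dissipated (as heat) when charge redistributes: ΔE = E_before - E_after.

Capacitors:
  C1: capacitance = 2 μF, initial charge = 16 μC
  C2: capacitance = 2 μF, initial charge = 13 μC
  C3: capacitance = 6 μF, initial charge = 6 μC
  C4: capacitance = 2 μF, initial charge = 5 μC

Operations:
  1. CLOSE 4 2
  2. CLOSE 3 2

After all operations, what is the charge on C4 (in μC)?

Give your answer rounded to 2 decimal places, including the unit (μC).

Initial: C1(2μF, Q=16μC, V=8.00V), C2(2μF, Q=13μC, V=6.50V), C3(6μF, Q=6μC, V=1.00V), C4(2μF, Q=5μC, V=2.50V)
Op 1: CLOSE 4-2: Q_total=18.00, C_total=4.00, V=4.50; Q4=9.00, Q2=9.00; dissipated=8.000
Op 2: CLOSE 3-2: Q_total=15.00, C_total=8.00, V=1.88; Q3=11.25, Q2=3.75; dissipated=9.188
Final charges: Q1=16.00, Q2=3.75, Q3=11.25, Q4=9.00

Answer: 9.00 μC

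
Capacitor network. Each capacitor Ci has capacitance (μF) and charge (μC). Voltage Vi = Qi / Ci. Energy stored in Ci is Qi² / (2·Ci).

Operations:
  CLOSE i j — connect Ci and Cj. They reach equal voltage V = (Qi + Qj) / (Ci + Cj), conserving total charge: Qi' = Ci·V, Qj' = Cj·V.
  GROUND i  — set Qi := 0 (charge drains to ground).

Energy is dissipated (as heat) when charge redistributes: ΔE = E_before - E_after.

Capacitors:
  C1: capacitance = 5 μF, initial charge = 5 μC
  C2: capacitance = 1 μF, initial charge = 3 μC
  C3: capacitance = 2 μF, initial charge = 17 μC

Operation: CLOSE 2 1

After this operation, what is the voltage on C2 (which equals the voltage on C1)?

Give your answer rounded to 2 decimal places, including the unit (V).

Answer: 1.33 V

Derivation:
Initial: C1(5μF, Q=5μC, V=1.00V), C2(1μF, Q=3μC, V=3.00V), C3(2μF, Q=17μC, V=8.50V)
Op 1: CLOSE 2-1: Q_total=8.00, C_total=6.00, V=1.33; Q2=1.33, Q1=6.67; dissipated=1.667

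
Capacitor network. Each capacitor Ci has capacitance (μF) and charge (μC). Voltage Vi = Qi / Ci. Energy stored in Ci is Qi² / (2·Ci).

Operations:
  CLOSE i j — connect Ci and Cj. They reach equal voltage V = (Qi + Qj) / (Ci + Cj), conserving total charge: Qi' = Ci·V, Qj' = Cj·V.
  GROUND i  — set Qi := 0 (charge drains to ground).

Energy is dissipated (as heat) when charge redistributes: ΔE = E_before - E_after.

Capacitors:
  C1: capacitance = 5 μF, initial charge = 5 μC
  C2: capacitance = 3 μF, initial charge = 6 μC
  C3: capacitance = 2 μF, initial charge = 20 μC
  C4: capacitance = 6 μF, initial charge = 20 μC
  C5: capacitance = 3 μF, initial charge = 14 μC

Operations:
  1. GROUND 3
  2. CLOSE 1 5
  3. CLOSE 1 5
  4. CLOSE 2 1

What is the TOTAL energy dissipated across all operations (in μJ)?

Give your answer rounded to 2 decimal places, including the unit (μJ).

Answer: 112.74 μJ

Derivation:
Initial: C1(5μF, Q=5μC, V=1.00V), C2(3μF, Q=6μC, V=2.00V), C3(2μF, Q=20μC, V=10.00V), C4(6μF, Q=20μC, V=3.33V), C5(3μF, Q=14μC, V=4.67V)
Op 1: GROUND 3: Q3=0; energy lost=100.000
Op 2: CLOSE 1-5: Q_total=19.00, C_total=8.00, V=2.38; Q1=11.88, Q5=7.12; dissipated=12.604
Op 3: CLOSE 1-5: Q_total=19.00, C_total=8.00, V=2.38; Q1=11.88, Q5=7.12; dissipated=0.000
Op 4: CLOSE 2-1: Q_total=17.88, C_total=8.00, V=2.23; Q2=6.70, Q1=11.17; dissipated=0.132
Total dissipated: 112.736 μJ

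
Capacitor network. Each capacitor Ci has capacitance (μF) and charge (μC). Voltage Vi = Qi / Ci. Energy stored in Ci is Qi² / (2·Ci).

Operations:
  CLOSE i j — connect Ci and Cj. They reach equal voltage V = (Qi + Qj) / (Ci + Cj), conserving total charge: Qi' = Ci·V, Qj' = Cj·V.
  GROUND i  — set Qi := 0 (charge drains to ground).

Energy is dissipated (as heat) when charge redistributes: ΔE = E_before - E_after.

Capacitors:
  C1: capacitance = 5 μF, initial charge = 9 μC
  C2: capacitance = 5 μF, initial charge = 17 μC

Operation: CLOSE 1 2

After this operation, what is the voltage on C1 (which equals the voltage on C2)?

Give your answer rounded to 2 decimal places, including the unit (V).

Answer: 2.60 V

Derivation:
Initial: C1(5μF, Q=9μC, V=1.80V), C2(5μF, Q=17μC, V=3.40V)
Op 1: CLOSE 1-2: Q_total=26.00, C_total=10.00, V=2.60; Q1=13.00, Q2=13.00; dissipated=3.200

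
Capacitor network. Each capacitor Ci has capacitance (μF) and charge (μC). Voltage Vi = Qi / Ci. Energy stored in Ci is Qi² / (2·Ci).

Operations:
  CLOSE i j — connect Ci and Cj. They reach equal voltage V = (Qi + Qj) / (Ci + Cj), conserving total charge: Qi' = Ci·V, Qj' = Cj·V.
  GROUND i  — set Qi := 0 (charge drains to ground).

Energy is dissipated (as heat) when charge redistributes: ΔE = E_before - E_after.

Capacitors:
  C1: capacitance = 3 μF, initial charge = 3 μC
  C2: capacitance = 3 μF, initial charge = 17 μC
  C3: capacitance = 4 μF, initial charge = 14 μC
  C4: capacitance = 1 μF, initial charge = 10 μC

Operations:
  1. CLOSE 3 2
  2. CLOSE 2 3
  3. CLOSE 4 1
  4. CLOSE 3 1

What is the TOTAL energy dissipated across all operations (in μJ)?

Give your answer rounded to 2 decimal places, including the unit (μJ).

Answer: 35.59 μJ

Derivation:
Initial: C1(3μF, Q=3μC, V=1.00V), C2(3μF, Q=17μC, V=5.67V), C3(4μF, Q=14μC, V=3.50V), C4(1μF, Q=10μC, V=10.00V)
Op 1: CLOSE 3-2: Q_total=31.00, C_total=7.00, V=4.43; Q3=17.71, Q2=13.29; dissipated=4.024
Op 2: CLOSE 2-3: Q_total=31.00, C_total=7.00, V=4.43; Q2=13.29, Q3=17.71; dissipated=0.000
Op 3: CLOSE 4-1: Q_total=13.00, C_total=4.00, V=3.25; Q4=3.25, Q1=9.75; dissipated=30.375
Op 4: CLOSE 3-1: Q_total=27.46, C_total=7.00, V=3.92; Q3=15.69, Q1=11.77; dissipated=1.191
Total dissipated: 35.589 μJ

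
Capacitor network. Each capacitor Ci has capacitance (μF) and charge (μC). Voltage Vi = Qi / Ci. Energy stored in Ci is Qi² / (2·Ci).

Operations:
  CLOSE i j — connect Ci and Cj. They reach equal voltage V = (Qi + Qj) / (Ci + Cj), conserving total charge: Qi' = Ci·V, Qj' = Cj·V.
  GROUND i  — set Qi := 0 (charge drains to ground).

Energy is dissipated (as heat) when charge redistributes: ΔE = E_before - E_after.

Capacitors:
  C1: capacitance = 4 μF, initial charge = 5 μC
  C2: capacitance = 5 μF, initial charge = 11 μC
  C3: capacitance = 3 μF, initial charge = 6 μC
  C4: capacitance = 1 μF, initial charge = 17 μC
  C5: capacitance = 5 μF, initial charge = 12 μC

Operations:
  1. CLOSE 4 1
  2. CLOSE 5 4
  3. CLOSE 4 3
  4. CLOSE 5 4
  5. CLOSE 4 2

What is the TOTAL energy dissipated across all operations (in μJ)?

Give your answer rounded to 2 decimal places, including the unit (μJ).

Initial: C1(4μF, Q=5μC, V=1.25V), C2(5μF, Q=11μC, V=2.20V), C3(3μF, Q=6μC, V=2.00V), C4(1μF, Q=17μC, V=17.00V), C5(5μF, Q=12μC, V=2.40V)
Op 1: CLOSE 4-1: Q_total=22.00, C_total=5.00, V=4.40; Q4=4.40, Q1=17.60; dissipated=99.225
Op 2: CLOSE 5-4: Q_total=16.40, C_total=6.00, V=2.73; Q5=13.67, Q4=2.73; dissipated=1.667
Op 3: CLOSE 4-3: Q_total=8.73, C_total=4.00, V=2.18; Q4=2.18, Q3=6.55; dissipated=0.202
Op 4: CLOSE 5-4: Q_total=15.85, C_total=6.00, V=2.64; Q5=13.21, Q4=2.64; dissipated=0.126
Op 5: CLOSE 4-2: Q_total=13.64, C_total=6.00, V=2.27; Q4=2.27, Q2=11.37; dissipated=0.081
Total dissipated: 101.301 μJ

Answer: 101.30 μJ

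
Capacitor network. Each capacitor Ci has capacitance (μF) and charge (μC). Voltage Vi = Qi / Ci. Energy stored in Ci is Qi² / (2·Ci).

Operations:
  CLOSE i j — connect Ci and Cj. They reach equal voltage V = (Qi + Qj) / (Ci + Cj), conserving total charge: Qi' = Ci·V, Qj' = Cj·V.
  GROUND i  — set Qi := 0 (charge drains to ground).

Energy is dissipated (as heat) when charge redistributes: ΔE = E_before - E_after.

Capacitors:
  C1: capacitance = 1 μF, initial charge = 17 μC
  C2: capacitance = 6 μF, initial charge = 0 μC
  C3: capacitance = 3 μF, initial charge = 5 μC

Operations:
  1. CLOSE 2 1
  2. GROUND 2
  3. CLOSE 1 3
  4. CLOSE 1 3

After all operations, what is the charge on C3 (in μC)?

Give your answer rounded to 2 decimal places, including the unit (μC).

Initial: C1(1μF, Q=17μC, V=17.00V), C2(6μF, Q=0μC, V=0.00V), C3(3μF, Q=5μC, V=1.67V)
Op 1: CLOSE 2-1: Q_total=17.00, C_total=7.00, V=2.43; Q2=14.57, Q1=2.43; dissipated=123.857
Op 2: GROUND 2: Q2=0; energy lost=17.694
Op 3: CLOSE 1-3: Q_total=7.43, C_total=4.00, V=1.86; Q1=1.86, Q3=5.57; dissipated=0.218
Op 4: CLOSE 1-3: Q_total=7.43, C_total=4.00, V=1.86; Q1=1.86, Q3=5.57; dissipated=0.000
Final charges: Q1=1.86, Q2=0.00, Q3=5.57

Answer: 5.57 μC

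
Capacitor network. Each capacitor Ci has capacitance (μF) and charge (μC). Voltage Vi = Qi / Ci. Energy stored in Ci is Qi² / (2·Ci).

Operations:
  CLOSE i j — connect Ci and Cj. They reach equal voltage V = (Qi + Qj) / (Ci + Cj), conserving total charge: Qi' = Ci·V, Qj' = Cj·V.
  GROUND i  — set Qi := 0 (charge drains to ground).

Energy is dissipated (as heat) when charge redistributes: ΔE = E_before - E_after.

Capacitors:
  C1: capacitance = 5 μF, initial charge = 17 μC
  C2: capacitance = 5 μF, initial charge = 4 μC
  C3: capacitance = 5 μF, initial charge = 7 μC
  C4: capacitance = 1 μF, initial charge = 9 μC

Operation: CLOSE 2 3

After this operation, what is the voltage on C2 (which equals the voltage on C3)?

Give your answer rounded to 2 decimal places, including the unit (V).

Initial: C1(5μF, Q=17μC, V=3.40V), C2(5μF, Q=4μC, V=0.80V), C3(5μF, Q=7μC, V=1.40V), C4(1μF, Q=9μC, V=9.00V)
Op 1: CLOSE 2-3: Q_total=11.00, C_total=10.00, V=1.10; Q2=5.50, Q3=5.50; dissipated=0.450

Answer: 1.10 V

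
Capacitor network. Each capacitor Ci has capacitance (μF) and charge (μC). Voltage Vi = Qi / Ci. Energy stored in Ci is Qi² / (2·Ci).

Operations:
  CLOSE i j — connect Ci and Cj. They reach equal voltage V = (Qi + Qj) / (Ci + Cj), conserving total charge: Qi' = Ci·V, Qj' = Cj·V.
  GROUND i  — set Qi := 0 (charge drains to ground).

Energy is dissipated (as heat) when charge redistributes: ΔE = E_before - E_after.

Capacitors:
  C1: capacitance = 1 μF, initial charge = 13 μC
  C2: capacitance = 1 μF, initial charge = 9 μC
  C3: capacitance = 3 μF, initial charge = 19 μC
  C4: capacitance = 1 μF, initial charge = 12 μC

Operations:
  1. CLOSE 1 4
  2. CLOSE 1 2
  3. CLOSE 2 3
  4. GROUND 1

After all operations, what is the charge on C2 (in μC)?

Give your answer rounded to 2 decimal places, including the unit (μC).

Initial: C1(1μF, Q=13μC, V=13.00V), C2(1μF, Q=9μC, V=9.00V), C3(3μF, Q=19μC, V=6.33V), C4(1μF, Q=12μC, V=12.00V)
Op 1: CLOSE 1-4: Q_total=25.00, C_total=2.00, V=12.50; Q1=12.50, Q4=12.50; dissipated=0.250
Op 2: CLOSE 1-2: Q_total=21.50, C_total=2.00, V=10.75; Q1=10.75, Q2=10.75; dissipated=3.062
Op 3: CLOSE 2-3: Q_total=29.75, C_total=4.00, V=7.44; Q2=7.44, Q3=22.31; dissipated=7.315
Op 4: GROUND 1: Q1=0; energy lost=57.781
Final charges: Q1=0.00, Q2=7.44, Q3=22.31, Q4=12.50

Answer: 7.44 μC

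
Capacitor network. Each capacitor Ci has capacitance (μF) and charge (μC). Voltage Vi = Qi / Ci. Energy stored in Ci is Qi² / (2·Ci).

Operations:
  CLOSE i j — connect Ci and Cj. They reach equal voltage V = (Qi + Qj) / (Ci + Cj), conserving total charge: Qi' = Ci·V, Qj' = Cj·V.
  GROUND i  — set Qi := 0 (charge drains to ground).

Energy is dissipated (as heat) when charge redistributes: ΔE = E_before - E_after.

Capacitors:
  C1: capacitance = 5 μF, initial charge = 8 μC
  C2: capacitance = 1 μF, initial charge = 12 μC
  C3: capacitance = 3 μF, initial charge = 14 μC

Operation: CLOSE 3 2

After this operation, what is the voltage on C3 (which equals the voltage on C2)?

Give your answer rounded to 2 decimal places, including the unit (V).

Initial: C1(5μF, Q=8μC, V=1.60V), C2(1μF, Q=12μC, V=12.00V), C3(3μF, Q=14μC, V=4.67V)
Op 1: CLOSE 3-2: Q_total=26.00, C_total=4.00, V=6.50; Q3=19.50, Q2=6.50; dissipated=20.167

Answer: 6.50 V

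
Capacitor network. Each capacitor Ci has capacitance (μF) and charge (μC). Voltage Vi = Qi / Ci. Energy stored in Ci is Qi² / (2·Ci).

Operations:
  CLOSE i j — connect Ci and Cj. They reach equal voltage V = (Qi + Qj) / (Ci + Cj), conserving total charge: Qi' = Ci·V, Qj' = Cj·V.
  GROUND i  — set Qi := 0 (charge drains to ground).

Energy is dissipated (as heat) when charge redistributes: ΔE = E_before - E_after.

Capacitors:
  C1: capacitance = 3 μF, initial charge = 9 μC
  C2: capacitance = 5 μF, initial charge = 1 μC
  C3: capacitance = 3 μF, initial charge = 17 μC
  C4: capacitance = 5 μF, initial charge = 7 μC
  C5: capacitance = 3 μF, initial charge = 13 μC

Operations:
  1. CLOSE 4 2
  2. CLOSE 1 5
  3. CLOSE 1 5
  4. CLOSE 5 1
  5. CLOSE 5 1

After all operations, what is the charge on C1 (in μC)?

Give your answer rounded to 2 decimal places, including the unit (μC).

Answer: 11.00 μC

Derivation:
Initial: C1(3μF, Q=9μC, V=3.00V), C2(5μF, Q=1μC, V=0.20V), C3(3μF, Q=17μC, V=5.67V), C4(5μF, Q=7μC, V=1.40V), C5(3μF, Q=13μC, V=4.33V)
Op 1: CLOSE 4-2: Q_total=8.00, C_total=10.00, V=0.80; Q4=4.00, Q2=4.00; dissipated=1.800
Op 2: CLOSE 1-5: Q_total=22.00, C_total=6.00, V=3.67; Q1=11.00, Q5=11.00; dissipated=1.333
Op 3: CLOSE 1-5: Q_total=22.00, C_total=6.00, V=3.67; Q1=11.00, Q5=11.00; dissipated=0.000
Op 4: CLOSE 5-1: Q_total=22.00, C_total=6.00, V=3.67; Q5=11.00, Q1=11.00; dissipated=0.000
Op 5: CLOSE 5-1: Q_total=22.00, C_total=6.00, V=3.67; Q5=11.00, Q1=11.00; dissipated=0.000
Final charges: Q1=11.00, Q2=4.00, Q3=17.00, Q4=4.00, Q5=11.00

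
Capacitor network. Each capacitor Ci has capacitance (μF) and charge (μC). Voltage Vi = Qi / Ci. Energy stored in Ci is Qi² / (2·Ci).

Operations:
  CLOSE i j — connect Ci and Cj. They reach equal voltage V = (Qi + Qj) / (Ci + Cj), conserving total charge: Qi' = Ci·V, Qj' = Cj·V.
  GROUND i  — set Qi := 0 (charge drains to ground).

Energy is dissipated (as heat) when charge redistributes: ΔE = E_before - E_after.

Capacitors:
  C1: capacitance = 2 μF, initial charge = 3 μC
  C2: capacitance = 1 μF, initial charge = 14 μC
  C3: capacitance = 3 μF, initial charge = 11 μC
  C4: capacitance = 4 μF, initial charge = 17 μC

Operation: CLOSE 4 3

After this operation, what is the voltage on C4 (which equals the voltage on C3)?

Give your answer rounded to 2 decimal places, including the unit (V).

Initial: C1(2μF, Q=3μC, V=1.50V), C2(1μF, Q=14μC, V=14.00V), C3(3μF, Q=11μC, V=3.67V), C4(4μF, Q=17μC, V=4.25V)
Op 1: CLOSE 4-3: Q_total=28.00, C_total=7.00, V=4.00; Q4=16.00, Q3=12.00; dissipated=0.292

Answer: 4.00 V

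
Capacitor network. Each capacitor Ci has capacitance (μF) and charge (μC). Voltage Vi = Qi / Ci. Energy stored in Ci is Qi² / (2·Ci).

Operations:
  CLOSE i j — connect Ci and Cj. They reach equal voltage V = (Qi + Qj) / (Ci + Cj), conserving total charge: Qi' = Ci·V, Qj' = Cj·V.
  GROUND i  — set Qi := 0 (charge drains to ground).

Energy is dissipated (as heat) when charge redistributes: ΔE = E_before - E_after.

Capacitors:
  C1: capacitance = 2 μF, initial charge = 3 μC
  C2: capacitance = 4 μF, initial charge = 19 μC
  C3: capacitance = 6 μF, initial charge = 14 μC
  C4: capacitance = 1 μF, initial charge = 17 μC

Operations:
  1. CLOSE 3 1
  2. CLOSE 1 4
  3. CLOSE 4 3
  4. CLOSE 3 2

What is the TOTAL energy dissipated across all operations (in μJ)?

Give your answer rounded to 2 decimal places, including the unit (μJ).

Initial: C1(2μF, Q=3μC, V=1.50V), C2(4μF, Q=19μC, V=4.75V), C3(6μF, Q=14μC, V=2.33V), C4(1μF, Q=17μC, V=17.00V)
Op 1: CLOSE 3-1: Q_total=17.00, C_total=8.00, V=2.12; Q3=12.75, Q1=4.25; dissipated=0.521
Op 2: CLOSE 1-4: Q_total=21.25, C_total=3.00, V=7.08; Q1=14.17, Q4=7.08; dissipated=73.755
Op 3: CLOSE 4-3: Q_total=19.83, C_total=7.00, V=2.83; Q4=2.83, Q3=17.00; dissipated=10.536
Op 4: CLOSE 3-2: Q_total=36.00, C_total=10.00, V=3.60; Q3=21.60, Q2=14.40; dissipated=4.408
Total dissipated: 89.221 μJ

Answer: 89.22 μJ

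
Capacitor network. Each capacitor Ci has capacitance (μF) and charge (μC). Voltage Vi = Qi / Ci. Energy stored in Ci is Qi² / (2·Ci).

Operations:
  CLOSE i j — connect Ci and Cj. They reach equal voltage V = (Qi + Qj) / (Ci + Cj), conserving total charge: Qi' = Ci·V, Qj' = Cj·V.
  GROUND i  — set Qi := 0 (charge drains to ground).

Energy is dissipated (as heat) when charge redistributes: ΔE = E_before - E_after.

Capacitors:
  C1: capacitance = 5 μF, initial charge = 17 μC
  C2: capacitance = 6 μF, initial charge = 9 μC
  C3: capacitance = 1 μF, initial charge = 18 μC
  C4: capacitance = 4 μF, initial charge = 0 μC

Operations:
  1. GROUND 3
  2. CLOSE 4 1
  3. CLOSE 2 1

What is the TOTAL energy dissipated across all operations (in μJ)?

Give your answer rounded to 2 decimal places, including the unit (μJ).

Answer: 175.05 μJ

Derivation:
Initial: C1(5μF, Q=17μC, V=3.40V), C2(6μF, Q=9μC, V=1.50V), C3(1μF, Q=18μC, V=18.00V), C4(4μF, Q=0μC, V=0.00V)
Op 1: GROUND 3: Q3=0; energy lost=162.000
Op 2: CLOSE 4-1: Q_total=17.00, C_total=9.00, V=1.89; Q4=7.56, Q1=9.44; dissipated=12.844
Op 3: CLOSE 2-1: Q_total=18.44, C_total=11.00, V=1.68; Q2=10.06, Q1=8.38; dissipated=0.206
Total dissipated: 175.051 μJ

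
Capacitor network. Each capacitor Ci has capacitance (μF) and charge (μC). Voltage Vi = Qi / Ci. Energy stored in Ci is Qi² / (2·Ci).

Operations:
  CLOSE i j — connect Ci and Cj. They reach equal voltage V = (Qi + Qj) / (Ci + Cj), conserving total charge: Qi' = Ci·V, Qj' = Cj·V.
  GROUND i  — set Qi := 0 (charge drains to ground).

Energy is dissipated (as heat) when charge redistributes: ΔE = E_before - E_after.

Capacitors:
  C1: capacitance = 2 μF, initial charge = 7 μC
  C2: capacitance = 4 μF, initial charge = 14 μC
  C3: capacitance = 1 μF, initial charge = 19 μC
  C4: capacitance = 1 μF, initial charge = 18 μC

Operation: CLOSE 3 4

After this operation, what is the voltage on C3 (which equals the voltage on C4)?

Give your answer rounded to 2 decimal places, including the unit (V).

Answer: 18.50 V

Derivation:
Initial: C1(2μF, Q=7μC, V=3.50V), C2(4μF, Q=14μC, V=3.50V), C3(1μF, Q=19μC, V=19.00V), C4(1μF, Q=18μC, V=18.00V)
Op 1: CLOSE 3-4: Q_total=37.00, C_total=2.00, V=18.50; Q3=18.50, Q4=18.50; dissipated=0.250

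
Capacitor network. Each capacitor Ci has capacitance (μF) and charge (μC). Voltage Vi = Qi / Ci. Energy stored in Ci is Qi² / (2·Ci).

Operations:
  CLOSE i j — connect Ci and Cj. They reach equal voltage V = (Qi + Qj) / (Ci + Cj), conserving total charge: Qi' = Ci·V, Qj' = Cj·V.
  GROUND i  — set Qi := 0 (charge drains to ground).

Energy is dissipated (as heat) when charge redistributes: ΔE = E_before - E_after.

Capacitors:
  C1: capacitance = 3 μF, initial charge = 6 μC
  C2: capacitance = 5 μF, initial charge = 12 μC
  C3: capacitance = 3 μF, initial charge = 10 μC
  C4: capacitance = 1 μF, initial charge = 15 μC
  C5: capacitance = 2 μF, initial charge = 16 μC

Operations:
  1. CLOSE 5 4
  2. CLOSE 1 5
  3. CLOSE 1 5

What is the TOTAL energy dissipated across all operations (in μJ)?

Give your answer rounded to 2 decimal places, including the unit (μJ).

Initial: C1(3μF, Q=6μC, V=2.00V), C2(5μF, Q=12μC, V=2.40V), C3(3μF, Q=10μC, V=3.33V), C4(1μF, Q=15μC, V=15.00V), C5(2μF, Q=16μC, V=8.00V)
Op 1: CLOSE 5-4: Q_total=31.00, C_total=3.00, V=10.33; Q5=20.67, Q4=10.33; dissipated=16.333
Op 2: CLOSE 1-5: Q_total=26.67, C_total=5.00, V=5.33; Q1=16.00, Q5=10.67; dissipated=41.667
Op 3: CLOSE 1-5: Q_total=26.67, C_total=5.00, V=5.33; Q1=16.00, Q5=10.67; dissipated=0.000
Total dissipated: 58.000 μJ

Answer: 58.00 μJ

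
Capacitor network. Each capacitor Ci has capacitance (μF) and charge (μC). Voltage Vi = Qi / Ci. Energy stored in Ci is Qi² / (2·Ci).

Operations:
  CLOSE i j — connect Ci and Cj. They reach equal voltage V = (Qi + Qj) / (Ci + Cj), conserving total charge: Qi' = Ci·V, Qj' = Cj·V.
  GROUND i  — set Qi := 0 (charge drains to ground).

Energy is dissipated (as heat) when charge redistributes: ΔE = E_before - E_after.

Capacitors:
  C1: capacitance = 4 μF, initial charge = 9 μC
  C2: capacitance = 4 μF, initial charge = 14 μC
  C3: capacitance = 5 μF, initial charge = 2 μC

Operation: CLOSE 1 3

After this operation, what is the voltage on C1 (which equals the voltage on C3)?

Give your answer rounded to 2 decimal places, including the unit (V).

Answer: 1.22 V

Derivation:
Initial: C1(4μF, Q=9μC, V=2.25V), C2(4μF, Q=14μC, V=3.50V), C3(5μF, Q=2μC, V=0.40V)
Op 1: CLOSE 1-3: Q_total=11.00, C_total=9.00, V=1.22; Q1=4.89, Q3=6.11; dissipated=3.803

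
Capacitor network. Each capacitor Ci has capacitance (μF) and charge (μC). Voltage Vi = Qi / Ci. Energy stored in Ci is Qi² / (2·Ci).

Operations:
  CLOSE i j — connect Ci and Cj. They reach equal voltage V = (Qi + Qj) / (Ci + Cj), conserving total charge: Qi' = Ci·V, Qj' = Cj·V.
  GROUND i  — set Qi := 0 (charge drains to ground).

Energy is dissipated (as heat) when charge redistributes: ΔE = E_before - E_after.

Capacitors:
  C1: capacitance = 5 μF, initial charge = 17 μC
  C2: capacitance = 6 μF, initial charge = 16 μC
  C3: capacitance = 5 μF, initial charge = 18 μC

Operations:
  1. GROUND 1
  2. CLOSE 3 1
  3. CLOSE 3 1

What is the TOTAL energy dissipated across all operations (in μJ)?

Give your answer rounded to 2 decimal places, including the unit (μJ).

Initial: C1(5μF, Q=17μC, V=3.40V), C2(6μF, Q=16μC, V=2.67V), C3(5μF, Q=18μC, V=3.60V)
Op 1: GROUND 1: Q1=0; energy lost=28.900
Op 2: CLOSE 3-1: Q_total=18.00, C_total=10.00, V=1.80; Q3=9.00, Q1=9.00; dissipated=16.200
Op 3: CLOSE 3-1: Q_total=18.00, C_total=10.00, V=1.80; Q3=9.00, Q1=9.00; dissipated=0.000
Total dissipated: 45.100 μJ

Answer: 45.10 μJ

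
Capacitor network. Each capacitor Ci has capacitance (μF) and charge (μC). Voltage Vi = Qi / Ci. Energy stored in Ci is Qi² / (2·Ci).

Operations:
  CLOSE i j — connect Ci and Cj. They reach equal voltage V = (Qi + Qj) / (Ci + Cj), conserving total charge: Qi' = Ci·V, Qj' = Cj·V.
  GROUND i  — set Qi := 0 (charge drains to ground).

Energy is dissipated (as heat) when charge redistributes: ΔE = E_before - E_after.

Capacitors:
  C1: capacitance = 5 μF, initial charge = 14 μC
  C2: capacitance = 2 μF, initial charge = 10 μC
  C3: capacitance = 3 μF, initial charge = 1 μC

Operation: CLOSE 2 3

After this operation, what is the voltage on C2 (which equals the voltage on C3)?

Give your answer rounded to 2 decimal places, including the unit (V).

Answer: 2.20 V

Derivation:
Initial: C1(5μF, Q=14μC, V=2.80V), C2(2μF, Q=10μC, V=5.00V), C3(3μF, Q=1μC, V=0.33V)
Op 1: CLOSE 2-3: Q_total=11.00, C_total=5.00, V=2.20; Q2=4.40, Q3=6.60; dissipated=13.067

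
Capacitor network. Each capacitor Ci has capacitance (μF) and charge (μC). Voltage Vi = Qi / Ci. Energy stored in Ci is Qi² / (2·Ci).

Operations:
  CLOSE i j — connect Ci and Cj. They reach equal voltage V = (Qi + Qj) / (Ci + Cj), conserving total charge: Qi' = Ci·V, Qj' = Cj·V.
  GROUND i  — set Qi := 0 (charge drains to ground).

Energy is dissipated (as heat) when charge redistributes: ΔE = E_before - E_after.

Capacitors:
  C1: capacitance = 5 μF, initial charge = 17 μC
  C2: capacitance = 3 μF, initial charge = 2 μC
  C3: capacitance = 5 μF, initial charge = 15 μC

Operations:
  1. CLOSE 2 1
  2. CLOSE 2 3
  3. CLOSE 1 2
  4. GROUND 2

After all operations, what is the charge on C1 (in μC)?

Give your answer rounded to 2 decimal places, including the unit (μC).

Answer: 12.61 μC

Derivation:
Initial: C1(5μF, Q=17μC, V=3.40V), C2(3μF, Q=2μC, V=0.67V), C3(5μF, Q=15μC, V=3.00V)
Op 1: CLOSE 2-1: Q_total=19.00, C_total=8.00, V=2.38; Q2=7.12, Q1=11.88; dissipated=7.004
Op 2: CLOSE 2-3: Q_total=22.12, C_total=8.00, V=2.77; Q2=8.30, Q3=13.83; dissipated=0.366
Op 3: CLOSE 1-2: Q_total=20.17, C_total=8.00, V=2.52; Q1=12.61, Q2=7.56; dissipated=0.143
Op 4: GROUND 2: Q2=0; energy lost=9.537
Final charges: Q1=12.61, Q2=0.00, Q3=13.83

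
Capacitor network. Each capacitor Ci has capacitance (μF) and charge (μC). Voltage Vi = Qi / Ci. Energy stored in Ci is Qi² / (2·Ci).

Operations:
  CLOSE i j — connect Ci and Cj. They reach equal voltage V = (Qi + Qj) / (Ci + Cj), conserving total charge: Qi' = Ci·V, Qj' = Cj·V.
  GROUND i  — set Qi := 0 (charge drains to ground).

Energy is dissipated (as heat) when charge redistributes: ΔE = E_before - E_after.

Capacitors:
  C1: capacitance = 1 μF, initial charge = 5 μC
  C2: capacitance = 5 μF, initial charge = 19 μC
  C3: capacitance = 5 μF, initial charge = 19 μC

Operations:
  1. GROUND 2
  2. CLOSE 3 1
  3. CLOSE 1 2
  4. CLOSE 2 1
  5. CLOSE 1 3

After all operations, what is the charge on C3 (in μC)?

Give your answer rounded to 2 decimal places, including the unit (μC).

Answer: 17.22 μC

Derivation:
Initial: C1(1μF, Q=5μC, V=5.00V), C2(5μF, Q=19μC, V=3.80V), C3(5μF, Q=19μC, V=3.80V)
Op 1: GROUND 2: Q2=0; energy lost=36.100
Op 2: CLOSE 3-1: Q_total=24.00, C_total=6.00, V=4.00; Q3=20.00, Q1=4.00; dissipated=0.600
Op 3: CLOSE 1-2: Q_total=4.00, C_total=6.00, V=0.67; Q1=0.67, Q2=3.33; dissipated=6.667
Op 4: CLOSE 2-1: Q_total=4.00, C_total=6.00, V=0.67; Q2=3.33, Q1=0.67; dissipated=0.000
Op 5: CLOSE 1-3: Q_total=20.67, C_total=6.00, V=3.44; Q1=3.44, Q3=17.22; dissipated=4.630
Final charges: Q1=3.44, Q2=3.33, Q3=17.22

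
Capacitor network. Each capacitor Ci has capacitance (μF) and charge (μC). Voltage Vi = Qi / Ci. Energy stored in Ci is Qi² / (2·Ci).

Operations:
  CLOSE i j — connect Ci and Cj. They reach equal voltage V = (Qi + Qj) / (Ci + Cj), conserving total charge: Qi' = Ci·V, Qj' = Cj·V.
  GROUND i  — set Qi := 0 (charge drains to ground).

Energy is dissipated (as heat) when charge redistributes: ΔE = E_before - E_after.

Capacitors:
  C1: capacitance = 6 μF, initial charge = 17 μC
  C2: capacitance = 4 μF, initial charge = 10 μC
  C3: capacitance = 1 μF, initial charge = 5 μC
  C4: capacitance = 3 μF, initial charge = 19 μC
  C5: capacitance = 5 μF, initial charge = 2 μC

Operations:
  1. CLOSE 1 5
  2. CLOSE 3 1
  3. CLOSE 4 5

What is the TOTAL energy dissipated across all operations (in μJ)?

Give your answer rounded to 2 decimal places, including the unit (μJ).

Answer: 32.55 μJ

Derivation:
Initial: C1(6μF, Q=17μC, V=2.83V), C2(4μF, Q=10μC, V=2.50V), C3(1μF, Q=5μC, V=5.00V), C4(3μF, Q=19μC, V=6.33V), C5(5μF, Q=2μC, V=0.40V)
Op 1: CLOSE 1-5: Q_total=19.00, C_total=11.00, V=1.73; Q1=10.36, Q5=8.64; dissipated=8.074
Op 2: CLOSE 3-1: Q_total=15.36, C_total=7.00, V=2.19; Q3=2.19, Q1=13.17; dissipated=4.590
Op 3: CLOSE 4-5: Q_total=27.64, C_total=8.00, V=3.45; Q4=10.36, Q5=17.27; dissipated=19.890
Total dissipated: 32.554 μJ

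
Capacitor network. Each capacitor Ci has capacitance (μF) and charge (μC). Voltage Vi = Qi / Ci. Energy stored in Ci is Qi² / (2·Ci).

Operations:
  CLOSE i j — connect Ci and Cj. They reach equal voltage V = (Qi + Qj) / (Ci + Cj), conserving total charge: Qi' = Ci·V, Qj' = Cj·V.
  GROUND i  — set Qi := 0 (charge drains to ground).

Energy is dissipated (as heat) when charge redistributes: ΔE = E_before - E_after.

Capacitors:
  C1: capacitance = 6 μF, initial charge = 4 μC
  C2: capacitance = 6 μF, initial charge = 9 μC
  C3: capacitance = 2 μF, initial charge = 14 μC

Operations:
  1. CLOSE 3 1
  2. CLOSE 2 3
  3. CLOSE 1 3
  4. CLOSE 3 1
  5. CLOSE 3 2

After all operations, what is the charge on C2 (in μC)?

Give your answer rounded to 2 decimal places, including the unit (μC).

Initial: C1(6μF, Q=4μC, V=0.67V), C2(6μF, Q=9μC, V=1.50V), C3(2μF, Q=14μC, V=7.00V)
Op 1: CLOSE 3-1: Q_total=18.00, C_total=8.00, V=2.25; Q3=4.50, Q1=13.50; dissipated=30.083
Op 2: CLOSE 2-3: Q_total=13.50, C_total=8.00, V=1.69; Q2=10.12, Q3=3.38; dissipated=0.422
Op 3: CLOSE 1-3: Q_total=16.88, C_total=8.00, V=2.11; Q1=12.66, Q3=4.22; dissipated=0.237
Op 4: CLOSE 3-1: Q_total=16.88, C_total=8.00, V=2.11; Q3=4.22, Q1=12.66; dissipated=0.000
Op 5: CLOSE 3-2: Q_total=14.34, C_total=8.00, V=1.79; Q3=3.59, Q2=10.76; dissipated=0.133
Final charges: Q1=12.66, Q2=10.76, Q3=3.59

Answer: 10.76 μC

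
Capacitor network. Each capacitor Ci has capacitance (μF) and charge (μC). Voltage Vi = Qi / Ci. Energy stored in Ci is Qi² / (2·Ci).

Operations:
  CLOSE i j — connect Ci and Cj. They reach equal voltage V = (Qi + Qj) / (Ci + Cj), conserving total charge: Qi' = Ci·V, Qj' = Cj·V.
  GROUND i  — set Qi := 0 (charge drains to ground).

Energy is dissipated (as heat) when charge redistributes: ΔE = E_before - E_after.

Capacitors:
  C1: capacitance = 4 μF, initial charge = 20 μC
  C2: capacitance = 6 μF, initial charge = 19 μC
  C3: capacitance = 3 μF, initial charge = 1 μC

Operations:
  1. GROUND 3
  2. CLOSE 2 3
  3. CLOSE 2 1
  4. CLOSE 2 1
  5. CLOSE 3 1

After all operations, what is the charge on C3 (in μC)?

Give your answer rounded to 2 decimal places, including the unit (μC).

Initial: C1(4μF, Q=20μC, V=5.00V), C2(6μF, Q=19μC, V=3.17V), C3(3μF, Q=1μC, V=0.33V)
Op 1: GROUND 3: Q3=0; energy lost=0.167
Op 2: CLOSE 2-3: Q_total=19.00, C_total=9.00, V=2.11; Q2=12.67, Q3=6.33; dissipated=10.028
Op 3: CLOSE 2-1: Q_total=32.67, C_total=10.00, V=3.27; Q2=19.60, Q1=13.07; dissipated=10.015
Op 4: CLOSE 2-1: Q_total=32.67, C_total=10.00, V=3.27; Q2=19.60, Q1=13.07; dissipated=0.000
Op 5: CLOSE 3-1: Q_total=19.40, C_total=7.00, V=2.77; Q3=8.31, Q1=11.09; dissipated=1.145
Final charges: Q1=11.09, Q2=19.60, Q3=8.31

Answer: 8.31 μC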